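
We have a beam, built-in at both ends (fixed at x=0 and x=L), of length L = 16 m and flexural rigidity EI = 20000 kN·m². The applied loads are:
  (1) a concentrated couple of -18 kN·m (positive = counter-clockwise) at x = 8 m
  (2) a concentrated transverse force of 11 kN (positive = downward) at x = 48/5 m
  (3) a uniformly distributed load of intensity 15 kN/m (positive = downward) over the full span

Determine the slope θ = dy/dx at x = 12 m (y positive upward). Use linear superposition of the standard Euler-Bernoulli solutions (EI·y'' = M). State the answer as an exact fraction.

Load 1 — applied couple M₀=-18 kN·m at a=8 m (b=L-a=8):
  θ_1 = (R_Ax²/2 - M_Ax - M₀(x-a))/EI  [x>a] with R_A=-27/16, M_A=-9/2 = ((-27/16)·12²/2 - (-9/2)·12 - (-18)·(12-8))/20000 = 9/40000 rad
Load 2 — point force P=11 kN at a=48/5 m (b=L-a=32/5):
  θ_2 = Pa²(L-x)(2bL-(3b+a)(L-x))/(2L³EI)  [x>a] = 11·(48/5)²·(16-12)·(2·(32/5)·16-(3·(32/5)+(48/5))·(16-12))/(2·16³·20000) = 693/312500 rad
Load 3 — uniform load w=15 kN/m over full span:
  θ_3 = -wx(L-x)(L-2x)/(12EI) = -15·12·(16-12)·(16-2·12)/(12·20000) = 3/125 rad
Superposition: θ = Σ θ_i = 132213/5000000 rad ≈ 0.026443 rad

θ(12) = 132213/5000000 rad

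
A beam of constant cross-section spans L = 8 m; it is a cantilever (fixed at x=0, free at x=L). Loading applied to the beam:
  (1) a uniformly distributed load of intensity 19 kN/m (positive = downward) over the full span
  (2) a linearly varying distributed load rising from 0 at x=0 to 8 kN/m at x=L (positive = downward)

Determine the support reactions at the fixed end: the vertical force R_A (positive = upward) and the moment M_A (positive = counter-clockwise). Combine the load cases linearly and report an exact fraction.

R_A = 184 kN, M_A = 2336/3 kN·m

Load 1 — uniform load w=19 kN/m over full span:
  R_A = wL = 19·8 = 152 kN
  M_A = wL²/2 = 19·8²/2 = 608 kN·m
Load 2 — triangular load w₀=8 kN/m (0→w₀ over full span):
  R_A = w₀L/2 = 8·8/2 = 32 kN
  M_A = w₀L²/3 = 8·8²/3 = 512/3 kN·m
Superposition: R_A = 184 kN, M_A = 2336/3 kN·m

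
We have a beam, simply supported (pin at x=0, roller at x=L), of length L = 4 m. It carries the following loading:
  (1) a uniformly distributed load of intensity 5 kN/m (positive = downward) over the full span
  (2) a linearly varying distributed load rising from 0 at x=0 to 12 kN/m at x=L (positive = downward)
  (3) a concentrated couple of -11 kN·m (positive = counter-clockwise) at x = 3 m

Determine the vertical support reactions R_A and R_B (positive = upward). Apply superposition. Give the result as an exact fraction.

Load 1 — uniform load w=5 kN/m over full span:
  R_A = wL/2 = 5·4/2 = 10 kN
  R_B = wL/2 = 5·4/2 = 10 kN
Load 2 — triangular load w₀=12 kN/m (0→w₀ over full span):
  R_A = w₀L/6 = 12·4/6 = 8 kN
  R_B = w₀L/3 = 12·4/3 = 16 kN
Load 3 — applied couple M₀=-11 kN·m at a=3 m (b=L-a=1):
  R_A = M₀/L = (-11)/4 = -11/4 kN
  R_B = -M₀/L = -(-11)/4 = 11/4 kN
Superposition: R_A = 61/4 kN, R_B = 115/4 kN

R_A = 61/4 kN, R_B = 115/4 kN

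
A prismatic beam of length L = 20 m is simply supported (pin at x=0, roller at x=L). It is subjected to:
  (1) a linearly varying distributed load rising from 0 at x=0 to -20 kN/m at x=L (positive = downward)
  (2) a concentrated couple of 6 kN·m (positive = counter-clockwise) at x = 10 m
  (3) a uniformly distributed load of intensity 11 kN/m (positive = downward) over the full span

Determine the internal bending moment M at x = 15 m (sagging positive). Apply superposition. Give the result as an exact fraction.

Load 1 — triangular load w₀=-20 kN/m (0→w₀ over full span):
  M_1 = w₀Lx/6 - w₀x³/(6L) = (-20)·20·15/6 - (-20)·15³/(6·20) = -875/2 kN·m
Load 2 — applied couple M₀=6 kN·m at a=10 m (b=L-a=10):
  M_2 = M₀x/L - M₀  [x>a] = 6·15/20 - 6 = -3/2 kN·m
Load 3 — uniform load w=11 kN/m over full span:
  M_3 = wx(L-x)/2 = 11·15·(20-15)/2 = 825/2 kN·m
Superposition: M = Σ M_i = -53/2 kN·m ≈ -26.500000 kN·m

M(15) = -53/2 kN·m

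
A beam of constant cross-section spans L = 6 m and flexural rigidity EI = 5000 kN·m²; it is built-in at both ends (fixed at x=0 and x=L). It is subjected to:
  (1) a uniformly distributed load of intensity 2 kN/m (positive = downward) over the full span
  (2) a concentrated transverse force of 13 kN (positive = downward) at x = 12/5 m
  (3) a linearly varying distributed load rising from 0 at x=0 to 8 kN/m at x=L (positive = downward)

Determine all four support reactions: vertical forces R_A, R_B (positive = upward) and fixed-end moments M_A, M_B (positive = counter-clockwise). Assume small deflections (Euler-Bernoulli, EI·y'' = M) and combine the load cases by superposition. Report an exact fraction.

R_A = 2703/125 kN, M_A = 3354/125 kN·m, R_B = 3422/125 kN, M_B = -3486/125 kN·m

Load 1 — uniform load w=2 kN/m over full span:
  R_A = wL/2 = 2·6/2 = 6 kN
  M_A = wL²/12 = 2·6²/12 = 6 kN·m
  R_B = wL/2 = 2·6/2 = 6 kN
  M_B = -wL²/12 = -2·6²/12 = -6 kN·m
Load 2 — point force P=13 kN at a=12/5 m (b=L-a=18/5):
  R_A = Pb²(3a+b)/L³ = 13·(18/5)²·(3·(12/5)+(18/5))/6³ = 1053/125 kN
  M_A = Pab²/L² = 13·(12/5)·(18/5)²/6² = 1404/125 kN·m
  R_B = Pa²(a+3b)/L³ = 13·(12/5)²·((12/5)+3·(18/5))/6³ = 572/125 kN
  M_B = -Pa²b/L² = -13·(12/5)²·(18/5)/6² = -936/125 kN·m
Load 3 — triangular load w₀=8 kN/m (0→w₀ over full span):
  R_A = 3w₀L/20 = 3·8·6/20 = 36/5 kN
  M_A = w₀L²/30 = 8·6²/30 = 48/5 kN·m
  R_B = 7w₀L/20 = 7·8·6/20 = 84/5 kN
  M_B = -w₀L²/20 = -8·6²/20 = -72/5 kN·m
Superposition: R_A = 2703/125 kN, M_A = 3354/125 kN·m, R_B = 3422/125 kN, M_B = -3486/125 kN·m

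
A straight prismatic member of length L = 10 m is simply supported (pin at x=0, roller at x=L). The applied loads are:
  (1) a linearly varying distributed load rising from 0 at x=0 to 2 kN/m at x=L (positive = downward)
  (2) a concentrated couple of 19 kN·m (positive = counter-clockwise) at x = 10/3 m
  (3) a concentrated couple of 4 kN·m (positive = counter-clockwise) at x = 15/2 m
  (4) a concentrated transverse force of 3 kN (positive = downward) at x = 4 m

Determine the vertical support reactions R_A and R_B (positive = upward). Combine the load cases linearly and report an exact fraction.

R_A = 223/30 kN, R_B = 167/30 kN

Load 1 — triangular load w₀=2 kN/m (0→w₀ over full span):
  R_A = w₀L/6 = 2·10/6 = 10/3 kN
  R_B = w₀L/3 = 2·10/3 = 20/3 kN
Load 2 — applied couple M₀=19 kN·m at a=10/3 m (b=L-a=20/3):
  R_A = M₀/L = 19/10 kN
  R_B = -M₀/L = -19/10 kN
Load 3 — applied couple M₀=4 kN·m at a=15/2 m (b=L-a=5/2):
  R_A = M₀/L = 4/10 = 2/5 kN
  R_B = -M₀/L = -4/10 = -2/5 kN
Load 4 — point force P=3 kN at a=4 m (b=L-a=6):
  R_A = Pb/L = 3·6/10 = 9/5 kN
  R_B = Pa/L = 3·4/10 = 6/5 kN
Superposition: R_A = 223/30 kN, R_B = 167/30 kN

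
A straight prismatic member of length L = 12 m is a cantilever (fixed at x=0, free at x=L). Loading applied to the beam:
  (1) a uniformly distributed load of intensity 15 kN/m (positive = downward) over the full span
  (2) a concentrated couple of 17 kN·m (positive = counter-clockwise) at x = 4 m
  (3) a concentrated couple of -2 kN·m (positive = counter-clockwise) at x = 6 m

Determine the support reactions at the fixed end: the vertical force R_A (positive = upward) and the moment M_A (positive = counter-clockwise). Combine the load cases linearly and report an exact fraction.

R_A = 180 kN, M_A = 1065 kN·m

Load 1 — uniform load w=15 kN/m over full span:
  R_A = wL = 15·12 = 180 kN
  M_A = wL²/2 = 15·12²/2 = 1080 kN·m
Load 2 — applied couple M₀=17 kN·m at a=4 m (b=L-a=8):
  R_A = 0 kN
  M_A = -M₀ = -17 kN·m
Load 3 — applied couple M₀=-2 kN·m at a=6 m (b=L-a=6):
  R_A = 0 kN
  M_A = -M₀ = -(-2) = 2 kN·m
Superposition: R_A = 180 kN, M_A = 1065 kN·m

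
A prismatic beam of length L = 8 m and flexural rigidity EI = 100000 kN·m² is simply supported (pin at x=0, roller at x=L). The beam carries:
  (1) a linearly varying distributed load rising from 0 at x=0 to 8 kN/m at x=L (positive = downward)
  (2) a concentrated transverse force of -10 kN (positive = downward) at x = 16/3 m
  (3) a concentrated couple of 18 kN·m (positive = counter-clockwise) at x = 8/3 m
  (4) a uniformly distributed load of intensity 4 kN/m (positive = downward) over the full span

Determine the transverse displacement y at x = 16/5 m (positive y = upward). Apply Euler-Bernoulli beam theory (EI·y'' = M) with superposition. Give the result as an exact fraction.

Load 1 — triangular load w₀=8 kN/m (0→w₀ over full span):
  y_1 = -w₀x(7L⁴-10L²x²+3x⁴)/(360LEI) = -8·(16/5)·(7·8⁴-10·8²·(16/5)²+3·(16/5)⁴)/(360·8·100000) = -292096/146484375 m
Load 2 — point force P=-10 kN at a=16/3 m (b=L-a=8/3):
  y_2 = -Pbx(L²-b²-x²)/(6LEI)  [x≤a] = -(-10)·(8/3)·(16/5)·(8²-(8/3)²-(16/5)²)/(6·8·100000) = 5248/6328125 m
Load 3 — applied couple M₀=18 kN·m at a=8/3 m (b=L-a=16/3):
  y_3 = (M₀x³/(6L)-M₀(x-a)²/2+C₁x)/EI  [x>a] with C₁=M₀(3b²-L²)/(6L)=8 = (18·(16/5)³/(6·8)-18·((16/5)-(8/3))²/2+8·(16/5))/100000 = 138/390625 m
Load 4 — uniform load w=4 kN/m over full span:
  y_4 = -wx(L³-2Lx²+x³)/(24EI) = -4·(16/5)·(8³-2·8·(16/5)²+(16/5)³)/(24·100000) = -3968/1953125 m
Superposition: y = Σ y_i = -11244542/3955078125 m ≈ -0.002843 m

y(16/5) = -11244542/3955078125 m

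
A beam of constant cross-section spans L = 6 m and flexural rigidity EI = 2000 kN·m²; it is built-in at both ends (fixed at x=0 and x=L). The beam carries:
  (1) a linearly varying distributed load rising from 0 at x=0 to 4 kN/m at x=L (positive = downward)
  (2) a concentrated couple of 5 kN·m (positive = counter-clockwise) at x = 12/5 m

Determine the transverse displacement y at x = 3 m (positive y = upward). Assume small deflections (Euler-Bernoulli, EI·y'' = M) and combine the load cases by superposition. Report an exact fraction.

y(3) = -99/40000 m

Load 1 — triangular load w₀=4 kN/m (0→w₀ over full span):
  y_1 = -w₀x²(L-x)²(x+2L)/(120LEI) = -4·3²·(6-3)²·(3+2·6)/(120·6·2000) = -27/8000 m
Load 2 — applied couple M₀=5 kN·m at a=12/5 m (b=L-a=18/5):
  y_2 = (R_Ax³/6 - M_Ax²/2 - M₀(x-a)²/2)/EI  [x>a] with R_A=6/5, M_A=3/5 = ((6/5)·3³/6 - (3/5)·3²/2 - 5·(3-(12/5))²/2)/2000 = 9/10000 m
Superposition: y = Σ y_i = -99/40000 m ≈ -0.002475 m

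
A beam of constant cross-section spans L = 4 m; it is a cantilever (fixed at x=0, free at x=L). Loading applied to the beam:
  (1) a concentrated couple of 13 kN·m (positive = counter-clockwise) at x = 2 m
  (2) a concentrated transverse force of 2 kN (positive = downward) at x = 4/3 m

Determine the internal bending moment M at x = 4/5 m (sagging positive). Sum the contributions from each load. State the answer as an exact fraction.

M(4/5) = 179/15 kN·m

Load 1 — applied couple M₀=13 kN·m at a=2 m (b=L-a=2):
  M_1 = M₀  [x≤a] = 13 = 13 kN·m
Load 2 — point force P=2 kN at a=4/3 m (b=L-a=8/3):
  M_2 = -P(a-x)  [x≤a] = -2·((4/3)-(4/5)) = -16/15 kN·m
Superposition: M = Σ M_i = 179/15 kN·m ≈ 11.933333 kN·m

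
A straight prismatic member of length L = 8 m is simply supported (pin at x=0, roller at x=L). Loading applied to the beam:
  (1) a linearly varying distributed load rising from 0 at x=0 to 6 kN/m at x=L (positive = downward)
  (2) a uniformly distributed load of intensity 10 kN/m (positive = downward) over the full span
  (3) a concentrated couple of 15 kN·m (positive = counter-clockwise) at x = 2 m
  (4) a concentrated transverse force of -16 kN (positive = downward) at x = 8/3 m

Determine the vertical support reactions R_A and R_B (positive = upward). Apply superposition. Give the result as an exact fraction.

Load 1 — triangular load w₀=6 kN/m (0→w₀ over full span):
  R_A = w₀L/6 = 6·8/6 = 8 kN
  R_B = w₀L/3 = 6·8/3 = 16 kN
Load 2 — uniform load w=10 kN/m over full span:
  R_A = wL/2 = 10·8/2 = 40 kN
  R_B = wL/2 = 10·8/2 = 40 kN
Load 3 — applied couple M₀=15 kN·m at a=2 m (b=L-a=6):
  R_A = M₀/L = 15/8 kN
  R_B = -M₀/L = -15/8 kN
Load 4 — point force P=-16 kN at a=8/3 m (b=L-a=16/3):
  R_A = Pb/L = (-16)·(16/3)/8 = -32/3 kN
  R_B = Pa/L = (-16)·(8/3)/8 = -16/3 kN
Superposition: R_A = 941/24 kN, R_B = 1171/24 kN

R_A = 941/24 kN, R_B = 1171/24 kN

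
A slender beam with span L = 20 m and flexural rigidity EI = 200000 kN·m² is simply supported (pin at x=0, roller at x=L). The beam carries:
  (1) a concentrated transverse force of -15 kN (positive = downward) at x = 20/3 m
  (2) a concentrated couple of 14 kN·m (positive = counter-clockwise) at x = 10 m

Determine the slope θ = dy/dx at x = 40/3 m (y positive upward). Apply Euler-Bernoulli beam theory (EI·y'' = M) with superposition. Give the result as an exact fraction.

Load 1 — point force P=-15 kN at a=20/3 m (b=L-a=40/3):
  θ_1 = -Pa(2L²-6Lx+3x²+a²)/(6LEI)  [x>a] = -(-15)·(20/3)·(2·20²-6·20·(40/3)+3·(40/3)²+(20/3)²)/(6·20·200000) = -1/1080 rad
Load 2 — applied couple M₀=14 kN·m at a=10 m (b=L-a=10):
  θ_2 = (M₀x²/(2L)-M₀(x-a)+C₁)/EI  [x>a] with C₁=M₀(3b²-L²)/(6L)=-35/3 = (14·(40/3)²/(2·20)-14·((40/3)-10)+(-35/3))/200000 = 7/360000 rad
Superposition: θ = Σ θ_i = -979/1080000 rad ≈ -0.000906 rad

θ(40/3) = -979/1080000 rad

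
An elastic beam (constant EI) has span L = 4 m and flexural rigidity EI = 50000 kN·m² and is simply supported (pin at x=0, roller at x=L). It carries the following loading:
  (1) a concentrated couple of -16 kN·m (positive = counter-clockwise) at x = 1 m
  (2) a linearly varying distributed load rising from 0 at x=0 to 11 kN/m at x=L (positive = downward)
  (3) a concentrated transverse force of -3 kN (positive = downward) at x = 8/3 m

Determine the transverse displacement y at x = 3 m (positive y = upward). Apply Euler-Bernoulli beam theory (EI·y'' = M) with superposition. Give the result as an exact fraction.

y(3) = -16421/43200000 m

Load 1 — applied couple M₀=-16 kN·m at a=1 m (b=L-a=3):
  y_1 = (M₀x³/(6L)-M₀(x-a)²/2+C₁x)/EI  [x>a] with C₁=M₀(3b²-L²)/(6L)=-22/3 = ((-16)·3³/(6·4)-(-16)·(3-1)²/2+(-22/3)·3)/50000 = -1/6250 m
Load 2 — triangular load w₀=11 kN/m (0→w₀ over full span):
  y_2 = -w₀x(7L⁴-10L²x²+3x⁴)/(360LEI) = -11·3·(7·4⁴-10·4²·3²+3·3⁴)/(360·4·50000) = -1309/4800000 m
Load 3 — point force P=-3 kN at a=8/3 m (b=L-a=4/3):
  y_3 = -Pa(L-x)(2Lx-a²-x²)/(6LEI)  [x>a] = -(-3)·(8/3)·(4-3)·(2·4·3-(8/3)²-3²)/(6·4·50000) = 71/1350000 m
Superposition: y = Σ y_i = -16421/43200000 m ≈ -0.000380 m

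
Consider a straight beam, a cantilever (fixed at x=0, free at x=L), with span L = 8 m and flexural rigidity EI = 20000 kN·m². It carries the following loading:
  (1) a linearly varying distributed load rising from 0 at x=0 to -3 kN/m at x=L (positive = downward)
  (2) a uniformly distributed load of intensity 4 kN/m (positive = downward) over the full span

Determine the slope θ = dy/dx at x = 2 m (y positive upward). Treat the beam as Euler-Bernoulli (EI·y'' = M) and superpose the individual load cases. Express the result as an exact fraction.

θ(2) = -1117/240000 rad

Load 1 — triangular load w₀=-3 kN/m (0→w₀ over full span):
  θ_1 = (w₀Lx²/4-w₀L²x/3-w₀x⁴/(24L))/EI = ((-3)·8·2²/4-(-3)·8²·2/3-(-3)·2⁴/(24·8))/20000 = 417/80000 rad
Load 2 — uniform load w=4 kN/m over full span:
  θ_2 = -wx(x²-3Lx+3L²)/(6EI) = -4·2·(2²-3·8·2+3·8²)/(6·20000) = -37/3750 rad
Superposition: θ = Σ θ_i = -1117/240000 rad ≈ -0.004654 rad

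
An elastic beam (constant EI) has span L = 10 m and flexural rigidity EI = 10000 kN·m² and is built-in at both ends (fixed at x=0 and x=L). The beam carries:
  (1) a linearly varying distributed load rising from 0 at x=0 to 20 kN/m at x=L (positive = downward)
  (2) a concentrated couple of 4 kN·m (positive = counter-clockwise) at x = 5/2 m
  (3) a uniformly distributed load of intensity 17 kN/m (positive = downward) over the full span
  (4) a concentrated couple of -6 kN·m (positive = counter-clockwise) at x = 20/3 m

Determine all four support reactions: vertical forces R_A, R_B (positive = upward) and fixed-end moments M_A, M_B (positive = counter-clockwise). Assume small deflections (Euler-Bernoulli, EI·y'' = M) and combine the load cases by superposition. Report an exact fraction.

R_A = 2293/20 kN, M_A = 2467/12 kN·m, R_B = 3107/20 kN, M_B = -2885/12 kN·m

Load 1 — triangular load w₀=20 kN/m (0→w₀ over full span):
  R_A = 3w₀L/20 = 3·20·10/20 = 30 kN
  M_A = w₀L²/30 = 20·10²/30 = 200/3 kN·m
  R_B = 7w₀L/20 = 7·20·10/20 = 70 kN
  M_B = -w₀L²/20 = -20·10²/20 = -100 kN·m
Load 2 — applied couple M₀=4 kN·m at a=5/2 m (b=L-a=15/2):
  R_A = 6M₀ab/L³ = 6·4·(5/2)·(15/2)/10³ = 9/20 kN
  M_A = M₀b(2a-b)/L² = 4·(15/2)·(2·(5/2)-(15/2))/10² = -3/4 kN·m
  R_B = -6M₀ab/L³ = -6·4·(5/2)·(15/2)/10³ = -9/20 kN
  M_B = M₀a(2b-a)/L² = 4·(5/2)·(2·(15/2)-(5/2))/10² = 5/4 kN·m
Load 3 — uniform load w=17 kN/m over full span:
  R_A = wL/2 = 17·10/2 = 85 kN
  M_A = wL²/12 = 17·10²/12 = 425/3 kN·m
  R_B = wL/2 = 17·10/2 = 85 kN
  M_B = -wL²/12 = -17·10²/12 = -425/3 kN·m
Load 4 — applied couple M₀=-6 kN·m at a=20/3 m (b=L-a=10/3):
  R_A = 6M₀ab/L³ = 6·(-6)·(20/3)·(10/3)/10³ = -4/5 kN
  M_A = M₀b(2a-b)/L² = (-6)·(10/3)·(2·(20/3)-(10/3))/10² = -2 kN·m
  R_B = -6M₀ab/L³ = -6·(-6)·(20/3)·(10/3)/10³ = 4/5 kN
  M_B = M₀a(2b-a)/L² = (-6)·(20/3)·(2·(10/3)-(20/3))/10² = 0 kN·m
Superposition: R_A = 2293/20 kN, M_A = 2467/12 kN·m, R_B = 3107/20 kN, M_B = -2885/12 kN·m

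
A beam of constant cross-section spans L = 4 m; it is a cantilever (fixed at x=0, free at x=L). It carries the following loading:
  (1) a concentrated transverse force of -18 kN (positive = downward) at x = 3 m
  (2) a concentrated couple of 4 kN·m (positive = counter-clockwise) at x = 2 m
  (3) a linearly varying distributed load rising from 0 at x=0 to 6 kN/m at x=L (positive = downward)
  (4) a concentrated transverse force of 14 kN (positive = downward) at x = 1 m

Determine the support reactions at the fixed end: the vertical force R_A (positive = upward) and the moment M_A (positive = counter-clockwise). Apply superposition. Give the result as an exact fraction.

R_A = 8 kN, M_A = -12 kN·m

Load 1 — point force P=-18 kN at a=3 m (b=L-a=1):
  R_A = P = (-18) = -18 kN
  M_A = Pa = (-18)·3 = -54 kN·m
Load 2 — applied couple M₀=4 kN·m at a=2 m (b=L-a=2):
  R_A = 0 kN
  M_A = -M₀ = -4 kN·m
Load 3 — triangular load w₀=6 kN/m (0→w₀ over full span):
  R_A = w₀L/2 = 6·4/2 = 12 kN
  M_A = w₀L²/3 = 6·4²/3 = 32 kN·m
Load 4 — point force P=14 kN at a=1 m (b=L-a=3):
  R_A = P = 14 kN
  M_A = Pa = 14·1 = 14 kN·m
Superposition: R_A = 8 kN, M_A = -12 kN·m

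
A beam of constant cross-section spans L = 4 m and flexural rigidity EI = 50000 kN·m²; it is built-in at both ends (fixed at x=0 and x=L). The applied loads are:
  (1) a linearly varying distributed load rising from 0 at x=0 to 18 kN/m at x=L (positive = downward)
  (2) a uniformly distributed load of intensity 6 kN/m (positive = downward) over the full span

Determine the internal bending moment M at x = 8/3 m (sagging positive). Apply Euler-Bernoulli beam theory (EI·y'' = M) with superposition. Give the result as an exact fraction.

M(8/3) = 344/45 kN·m

Load 1 — triangular load w₀=18 kN/m (0→w₀ over full span):
  M_1 = 3w₀Lx/20 - w₀L²/30 - w₀x³/(6L) = 3·18·4·(8/3)/20 - 18·4²/30 - 18·(8/3)³/(6·4) = 224/45 kN·m
Load 2 — uniform load w=6 kN/m over full span:
  M_2 = wLx/2 - wL²/12 - wx²/2 = 6·4·(8/3)/2 - 6·4²/12 - 6·(8/3)²/2 = 8/3 kN·m
Superposition: M = Σ M_i = 344/45 kN·m ≈ 7.644444 kN·m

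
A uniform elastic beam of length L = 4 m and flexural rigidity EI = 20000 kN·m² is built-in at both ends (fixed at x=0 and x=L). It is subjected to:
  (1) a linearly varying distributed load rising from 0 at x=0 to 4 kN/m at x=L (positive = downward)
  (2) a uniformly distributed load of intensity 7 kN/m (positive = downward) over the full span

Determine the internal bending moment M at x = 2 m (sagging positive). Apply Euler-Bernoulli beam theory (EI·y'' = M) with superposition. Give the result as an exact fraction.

Load 1 — triangular load w₀=4 kN/m (0→w₀ over full span):
  M_1 = 3w₀Lx/20 - w₀L²/30 - w₀x³/(6L) = 3·4·4·2/20 - 4·4²/30 - 4·2³/(6·4) = 4/3 kN·m
Load 2 — uniform load w=7 kN/m over full span:
  M_2 = wLx/2 - wL²/12 - wx²/2 = 7·4·2/2 - 7·4²/12 - 7·2²/2 = 14/3 kN·m
Superposition: M = Σ M_i = 6 kN·m ≈ 6.000000 kN·m

M(2) = 6 kN·m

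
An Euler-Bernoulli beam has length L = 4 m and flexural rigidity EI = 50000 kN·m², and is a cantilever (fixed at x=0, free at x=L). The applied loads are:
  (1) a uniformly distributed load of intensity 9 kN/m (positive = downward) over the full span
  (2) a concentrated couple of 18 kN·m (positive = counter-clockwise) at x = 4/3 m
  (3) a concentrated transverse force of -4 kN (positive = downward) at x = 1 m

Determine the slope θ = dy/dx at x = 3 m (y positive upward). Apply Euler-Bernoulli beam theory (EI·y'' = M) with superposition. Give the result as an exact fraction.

θ(3) = -137/100000 rad

Load 1 — uniform load w=9 kN/m over full span:
  θ_1 = -wx(x²-3Lx+3L²)/(6EI) = -9·3·(3²-3·4·3+3·4²)/(6·50000) = -189/100000 rad
Load 2 — applied couple M₀=18 kN·m at a=4/3 m (b=L-a=8/3):
  θ_2 = M₀a/EI  [x>a] = 18·(4/3)/50000 = 3/6250 rad
Load 3 — point force P=-4 kN at a=1 m (b=L-a=3):
  θ_3 = -Pa²/(2EI)  [x>a] = -(-4)·1²/(2·50000) = 1/25000 rad
Superposition: θ = Σ θ_i = -137/100000 rad ≈ -0.001370 rad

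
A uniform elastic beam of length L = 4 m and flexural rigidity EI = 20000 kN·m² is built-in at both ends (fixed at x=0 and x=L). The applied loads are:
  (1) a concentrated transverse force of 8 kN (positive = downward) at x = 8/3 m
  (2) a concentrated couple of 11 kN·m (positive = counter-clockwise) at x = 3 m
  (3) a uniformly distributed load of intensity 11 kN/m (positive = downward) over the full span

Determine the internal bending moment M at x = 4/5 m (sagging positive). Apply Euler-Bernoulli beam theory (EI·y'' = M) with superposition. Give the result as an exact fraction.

Load 1 — point force P=8 kN at a=8/3 m (b=L-a=4/3):
  M_1 = Pb²(3a+b)x/L³ - Pab²/L²  [x≤a] = 8·(4/3)²·(3·(8/3)+(4/3))·(4/5)/4³ - 8·(8/3)·(4/3)²/4² = -32/45 kN·m
Load 2 — applied couple M₀=11 kN·m at a=3 m (b=L-a=1):
  M_2 = R_Ax - M_A  [x≤a] with R_A=99/32, M_A=55/16 = (99/32)·(4/5) - (55/16) = -77/80 kN·m
Load 3 — uniform load w=11 kN/m over full span:
  M_3 = wLx/2 - wL²/12 - wx²/2 = 11·4·(4/5)/2 - 11·4²/12 - 11·(4/5)²/2 = -44/75 kN·m
Superposition: M = Σ M_i = -8137/3600 kN·m ≈ -2.260278 kN·m

M(4/5) = -8137/3600 kN·m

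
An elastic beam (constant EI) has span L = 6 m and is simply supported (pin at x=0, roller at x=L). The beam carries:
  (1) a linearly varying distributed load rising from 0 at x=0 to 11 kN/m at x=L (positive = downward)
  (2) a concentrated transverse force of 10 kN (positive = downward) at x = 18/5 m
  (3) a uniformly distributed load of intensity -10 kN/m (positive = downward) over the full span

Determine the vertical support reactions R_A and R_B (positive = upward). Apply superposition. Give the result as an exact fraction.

Load 1 — triangular load w₀=11 kN/m (0→w₀ over full span):
  R_A = w₀L/6 = 11·6/6 = 11 kN
  R_B = w₀L/3 = 11·6/3 = 22 kN
Load 2 — point force P=10 kN at a=18/5 m (b=L-a=12/5):
  R_A = Pb/L = 10·(12/5)/6 = 4 kN
  R_B = Pa/L = 10·(18/5)/6 = 6 kN
Load 3 — uniform load w=-10 kN/m over full span:
  R_A = wL/2 = (-10)·6/2 = -30 kN
  R_B = wL/2 = (-10)·6/2 = -30 kN
Superposition: R_A = -15 kN, R_B = -2 kN

R_A = -15 kN, R_B = -2 kN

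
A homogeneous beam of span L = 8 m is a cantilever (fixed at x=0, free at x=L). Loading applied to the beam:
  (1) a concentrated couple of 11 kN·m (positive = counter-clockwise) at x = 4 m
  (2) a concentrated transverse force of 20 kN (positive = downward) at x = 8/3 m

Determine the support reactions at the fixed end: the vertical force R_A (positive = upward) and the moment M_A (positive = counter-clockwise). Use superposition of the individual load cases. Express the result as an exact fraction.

R_A = 20 kN, M_A = 127/3 kN·m

Load 1 — applied couple M₀=11 kN·m at a=4 m (b=L-a=4):
  R_A = 0 kN
  M_A = -M₀ = -11 kN·m
Load 2 — point force P=20 kN at a=8/3 m (b=L-a=16/3):
  R_A = P = 20 kN
  M_A = Pa = 20·(8/3) = 160/3 kN·m
Superposition: R_A = 20 kN, M_A = 127/3 kN·m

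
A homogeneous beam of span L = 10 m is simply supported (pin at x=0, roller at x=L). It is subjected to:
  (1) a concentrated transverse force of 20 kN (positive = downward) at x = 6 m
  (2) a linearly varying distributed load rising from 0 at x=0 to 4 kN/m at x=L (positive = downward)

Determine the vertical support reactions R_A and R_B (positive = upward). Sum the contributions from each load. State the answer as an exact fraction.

Load 1 — point force P=20 kN at a=6 m (b=L-a=4):
  R_A = Pb/L = 20·4/10 = 8 kN
  R_B = Pa/L = 20·6/10 = 12 kN
Load 2 — triangular load w₀=4 kN/m (0→w₀ over full span):
  R_A = w₀L/6 = 4·10/6 = 20/3 kN
  R_B = w₀L/3 = 4·10/3 = 40/3 kN
Superposition: R_A = 44/3 kN, R_B = 76/3 kN

R_A = 44/3 kN, R_B = 76/3 kN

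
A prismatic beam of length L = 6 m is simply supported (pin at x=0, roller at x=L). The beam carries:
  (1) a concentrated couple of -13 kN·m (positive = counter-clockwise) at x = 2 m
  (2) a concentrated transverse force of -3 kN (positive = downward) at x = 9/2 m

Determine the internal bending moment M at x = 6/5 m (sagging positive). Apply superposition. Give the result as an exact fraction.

M(6/5) = -7/2 kN·m

Load 1 — applied couple M₀=-13 kN·m at a=2 m (b=L-a=4):
  M_1 = M₀x/L  [x≤a] = (-13)·(6/5)/6 = -13/5 kN·m
Load 2 — point force P=-3 kN at a=9/2 m (b=L-a=3/2):
  M_2 = Pbx/L  [x≤a] = (-3)·(3/2)·(6/5)/6 = -9/10 kN·m
Superposition: M = Σ M_i = -7/2 kN·m ≈ -3.500000 kN·m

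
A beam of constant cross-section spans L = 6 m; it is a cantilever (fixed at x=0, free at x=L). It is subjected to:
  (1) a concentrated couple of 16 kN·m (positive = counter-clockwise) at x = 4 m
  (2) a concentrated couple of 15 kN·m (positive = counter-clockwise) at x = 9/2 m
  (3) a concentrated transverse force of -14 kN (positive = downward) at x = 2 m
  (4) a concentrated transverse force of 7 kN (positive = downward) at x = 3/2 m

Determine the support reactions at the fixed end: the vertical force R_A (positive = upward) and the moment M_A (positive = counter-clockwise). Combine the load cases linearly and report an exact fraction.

Load 1 — applied couple M₀=16 kN·m at a=4 m (b=L-a=2):
  R_A = 0 kN
  M_A = -M₀ = -16 kN·m
Load 2 — applied couple M₀=15 kN·m at a=9/2 m (b=L-a=3/2):
  R_A = 0 kN
  M_A = -M₀ = -15 kN·m
Load 3 — point force P=-14 kN at a=2 m (b=L-a=4):
  R_A = P = (-14) = -14 kN
  M_A = Pa = (-14)·2 = -28 kN·m
Load 4 — point force P=7 kN at a=3/2 m (b=L-a=9/2):
  R_A = P = 7 kN
  M_A = Pa = 7·(3/2) = 21/2 kN·m
Superposition: R_A = -7 kN, M_A = -97/2 kN·m

R_A = -7 kN, M_A = -97/2 kN·m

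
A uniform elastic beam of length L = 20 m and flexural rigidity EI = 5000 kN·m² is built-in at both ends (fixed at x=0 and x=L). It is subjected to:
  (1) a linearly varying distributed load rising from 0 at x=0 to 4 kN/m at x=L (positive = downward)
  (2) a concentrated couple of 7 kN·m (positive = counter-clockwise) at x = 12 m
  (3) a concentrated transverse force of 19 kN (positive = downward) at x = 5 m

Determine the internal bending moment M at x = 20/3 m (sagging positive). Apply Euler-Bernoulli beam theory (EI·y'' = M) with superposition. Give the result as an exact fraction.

Load 1 — triangular load w₀=4 kN/m (0→w₀ over full span):
  M_1 = 3w₀Lx/20 - w₀L²/30 - w₀x³/(6L) = 3·4·20·(20/3)/20 - 4·20²/30 - 4·(20/3)³/(6·20) = 1360/81 kN·m
Load 2 — applied couple M₀=7 kN·m at a=12 m (b=L-a=8):
  M_2 = R_Ax - M_A  [x≤a] with R_A=63/125, M_A=56/25 = (63/125)·(20/3) - (56/25) = 28/25 kN·m
Load 3 — point force P=19 kN at a=5 m (b=L-a=15):
  M_3 = Pa²(a+3b)(L-x)/L³ - Pa²b/L²  [x>a] = 19·5²·(5+3·15)·(20-(20/3))/20³ - 19·5²·15/20² = 1045/48 kN·m
Superposition: M = Σ M_i = 1285663/32400 kN·m ≈ 39.680957 kN·m

M(20/3) = 1285663/32400 kN·m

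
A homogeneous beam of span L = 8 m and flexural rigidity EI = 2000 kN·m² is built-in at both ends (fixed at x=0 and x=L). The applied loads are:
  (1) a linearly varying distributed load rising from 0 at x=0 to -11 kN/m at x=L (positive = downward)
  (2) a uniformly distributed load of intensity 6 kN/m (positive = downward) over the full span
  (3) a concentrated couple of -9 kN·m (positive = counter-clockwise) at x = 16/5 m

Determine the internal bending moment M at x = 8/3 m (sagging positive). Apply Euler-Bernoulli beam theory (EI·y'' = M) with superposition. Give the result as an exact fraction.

M(8/3) = 79/2025 kN·m

Load 1 — triangular load w₀=-11 kN/m (0→w₀ over full span):
  M_1 = 3w₀Lx/20 - w₀L²/30 - w₀x³/(6L) = 3·(-11)·8·(8/3)/20 - (-11)·8²/30 - (-11)·(8/3)³/(6·8) = -2992/405 kN·m
Load 2 — uniform load w=6 kN/m over full span:
  M_2 = wLx/2 - wL²/12 - wx²/2 = 6·8·(8/3)/2 - 6·8²/12 - 6·(8/3)²/2 = 32/3 kN·m
Load 3 — applied couple M₀=-9 kN·m at a=16/5 m (b=L-a=24/5):
  M_3 = R_Ax - M_A  [x≤a] with R_A=-81/50, M_A=-27/25 = (-81/50)·(8/3) - (-27/25) = -81/25 kN·m
Superposition: M = Σ M_i = 79/2025 kN·m ≈ 0.039012 kN·m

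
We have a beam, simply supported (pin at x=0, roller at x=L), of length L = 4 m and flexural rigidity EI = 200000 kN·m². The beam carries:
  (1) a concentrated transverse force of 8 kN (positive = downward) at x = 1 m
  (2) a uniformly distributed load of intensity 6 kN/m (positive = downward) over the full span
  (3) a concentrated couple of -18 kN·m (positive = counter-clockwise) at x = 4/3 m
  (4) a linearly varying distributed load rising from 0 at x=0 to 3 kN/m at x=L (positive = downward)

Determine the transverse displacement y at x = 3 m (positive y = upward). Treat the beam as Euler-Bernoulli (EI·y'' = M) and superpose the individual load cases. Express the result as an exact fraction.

Load 1 — point force P=8 kN at a=1 m (b=L-a=3):
  y_1 = -Pa(L-x)(2Lx-a²-x²)/(6LEI)  [x>a] = -8·1·(4-3)·(2·4·3-1²-3²)/(6·4·200000) = -7/300000 m
Load 2 — uniform load w=6 kN/m over full span:
  y_2 = -wx(L³-2Lx²+x³)/(24EI) = -6·3·(4³-2·4·3²+3³)/(24·200000) = -57/800000 m
Load 3 — applied couple M₀=-18 kN·m at a=4/3 m (b=L-a=8/3):
  y_3 = (M₀x³/(6L)-M₀(x-a)²/2+C₁x)/EI  [x>a] with C₁=M₀(3b²-L²)/(6L)=-4 = ((-18)·3³/(6·4)-(-18)·(3-(4/3))²/2+(-4)·3)/200000 = -29/800000 m
Load 4 — triangular load w₀=3 kN/m (0→w₀ over full span):
  y_4 = -w₀x(7L⁴-10L²x²+3x⁴)/(360LEI) = -3·3·(7·4⁴-10·4²·3²+3·3⁴)/(360·4·200000) = -119/6400000 m
Superposition: y = Σ y_i = -2869/19200000 m ≈ -0.000149 m

y(3) = -2869/19200000 m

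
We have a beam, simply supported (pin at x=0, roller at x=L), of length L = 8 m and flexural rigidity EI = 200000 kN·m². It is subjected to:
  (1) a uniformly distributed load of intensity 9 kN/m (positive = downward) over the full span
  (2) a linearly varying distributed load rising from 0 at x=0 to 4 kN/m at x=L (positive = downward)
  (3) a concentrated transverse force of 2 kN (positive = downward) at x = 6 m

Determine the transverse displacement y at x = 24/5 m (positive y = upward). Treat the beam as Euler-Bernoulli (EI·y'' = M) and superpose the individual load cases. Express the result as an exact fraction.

y(24/5) = -3371233/1171875000 m

Load 1 — uniform load w=9 kN/m over full span:
  y_1 = -wx(L³-2Lx²+x³)/(24EI) = -9·(24/5)·(8³-2·8·(24/5)²+(24/5)³)/(24·200000) = -4464/1953125 m
Load 2 — triangular load w₀=4 kN/m (0→w₀ over full span):
  y_2 = -w₀x(7L⁴-10L²x²+3x⁴)/(360LEI) = -4·(24/5)·(7·8⁴-10·8²·(24/5)²+3·(24/5)⁴)/(360·8·200000) = -75776/146484375 m
Load 3 — point force P=2 kN at a=6 m (b=L-a=2):
  y_3 = -Pbx(L²-b²-x²)/(6LEI)  [x≤a] = -2·2·(24/5)·(8²-2²-(24/5)²)/(6·8·200000) = -231/3125000 m
Superposition: y = Σ y_i = -3371233/1171875000 m ≈ -0.002877 m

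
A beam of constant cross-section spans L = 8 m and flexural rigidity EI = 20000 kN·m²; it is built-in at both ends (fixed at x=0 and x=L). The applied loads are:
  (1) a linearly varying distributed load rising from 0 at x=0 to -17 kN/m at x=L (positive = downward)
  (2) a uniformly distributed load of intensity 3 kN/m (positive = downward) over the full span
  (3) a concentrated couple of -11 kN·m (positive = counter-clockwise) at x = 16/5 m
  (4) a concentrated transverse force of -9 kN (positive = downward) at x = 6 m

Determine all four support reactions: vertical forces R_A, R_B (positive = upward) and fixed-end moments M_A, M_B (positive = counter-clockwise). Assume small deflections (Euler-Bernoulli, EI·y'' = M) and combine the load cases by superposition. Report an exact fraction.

R_A = -9429/800 kN, M_A = -14977/600 kN·m, R_B = -32971/800 kN, M_B = 9001/200 kN·m

Load 1 — triangular load w₀=-17 kN/m (0→w₀ over full span):
  R_A = 3w₀L/20 = 3·(-17)·8/20 = -102/5 kN
  M_A = w₀L²/30 = (-17)·8²/30 = -544/15 kN·m
  R_B = 7w₀L/20 = 7·(-17)·8/20 = -238/5 kN
  M_B = -w₀L²/20 = -(-17)·8²/20 = 272/5 kN·m
Load 2 — uniform load w=3 kN/m over full span:
  R_A = wL/2 = 3·8/2 = 12 kN
  M_A = wL²/12 = 3·8²/12 = 16 kN·m
  R_B = wL/2 = 3·8/2 = 12 kN
  M_B = -wL²/12 = -3·8²/12 = -16 kN·m
Load 3 — applied couple M₀=-11 kN·m at a=16/5 m (b=L-a=24/5):
  R_A = 6M₀ab/L³ = 6·(-11)·(16/5)·(24/5)/8³ = -99/50 kN
  M_A = M₀b(2a-b)/L² = (-11)·(24/5)·(2·(16/5)-(24/5))/8² = -33/25 kN·m
  R_B = -6M₀ab/L³ = -6·(-11)·(16/5)·(24/5)/8³ = 99/50 kN
  M_B = M₀a(2b-a)/L² = (-11)·(16/5)·(2·(24/5)-(16/5))/8² = -88/25 kN·m
Load 4 — point force P=-9 kN at a=6 m (b=L-a=2):
  R_A = Pb²(3a+b)/L³ = (-9)·2²·(3·6+2)/8³ = -45/32 kN
  M_A = Pab²/L² = (-9)·6·2²/8² = -27/8 kN·m
  R_B = Pa²(a+3b)/L³ = (-9)·6²·(6+3·2)/8³ = -243/32 kN
  M_B = -Pa²b/L² = -(-9)·6²·2/8² = 81/8 kN·m
Superposition: R_A = -9429/800 kN, M_A = -14977/600 kN·m, R_B = -32971/800 kN, M_B = 9001/200 kN·m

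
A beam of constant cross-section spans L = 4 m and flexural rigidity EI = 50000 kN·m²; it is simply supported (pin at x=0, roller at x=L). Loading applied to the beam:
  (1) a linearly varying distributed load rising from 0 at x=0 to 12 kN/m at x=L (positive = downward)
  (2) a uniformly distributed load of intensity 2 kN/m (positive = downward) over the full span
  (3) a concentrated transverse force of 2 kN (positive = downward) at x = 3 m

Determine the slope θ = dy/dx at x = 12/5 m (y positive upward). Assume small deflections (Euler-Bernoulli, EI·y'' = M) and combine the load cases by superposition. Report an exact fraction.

Load 1 — triangular load w₀=12 kN/m (0→w₀ over full span):
  θ_1 = -w₀(7L⁴-30L²x²+15x⁴)/(360LEI) = -12·(7·4⁴-30·4²·(12/5)²+15·(12/5)⁴)/(360·4·50000) = 464/5859375 rad
Load 2 — uniform load w=2 kN/m over full span:
  θ_2 = -w(L³-6Lx²+4x³)/(24EI) = -2·(4³-6·4·(12/5)²+4·(12/5)³)/(24·50000) = 37/1171875 rad
Load 3 — point force P=2 kN at a=3 m (b=L-a=1):
  θ_3 = -Pb(L²-b²-3x²)/(6LEI)  [x≤a] = -2·1·(4²-1²-3·(12/5)²)/(6·4·50000) = 19/5000000 rad
Superposition: θ = Σ θ_i = 42961/375000000 rad ≈ 0.000115 rad

θ(12/5) = 42961/375000000 rad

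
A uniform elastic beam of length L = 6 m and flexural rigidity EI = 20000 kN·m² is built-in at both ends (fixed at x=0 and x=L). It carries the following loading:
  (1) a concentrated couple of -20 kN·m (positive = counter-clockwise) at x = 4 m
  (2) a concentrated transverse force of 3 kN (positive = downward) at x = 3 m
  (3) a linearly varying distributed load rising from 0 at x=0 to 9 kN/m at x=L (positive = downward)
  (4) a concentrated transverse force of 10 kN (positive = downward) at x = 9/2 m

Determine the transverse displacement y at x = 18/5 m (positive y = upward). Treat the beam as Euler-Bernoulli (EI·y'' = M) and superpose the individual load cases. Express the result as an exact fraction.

y(18/5) = -1876959/2500000000 m

Load 1 — applied couple M₀=-20 kN·m at a=4 m (b=L-a=2):
  y_1 = (R_Ax³/6 - M_Ax²/2)/EI  [x≤a] with R_A=-40/9, M_A=-20/3 = ((-40/9)·(18/5)³/6 - (-20/3)·(18/5)²/2)/20000 = 27/62500 m
Load 2 — point force P=3 kN at a=3 m (b=L-a=3):
  y_2 = -Pa²(L-x)²(3bL-(3b+a)(L-x))/(6L³EI)  [x>a] = -3·3²·(6-(18/5))²·(3·3·6-(3·3+3)·(6-(18/5)))/(6·6³·20000) = -189/1250000 m
Load 3 — triangular load w₀=9 kN/m (0→w₀ over full span):
  y_3 = -w₀x²(L-x)²(x+2L)/(120LEI) = -9·(18/5)²·(6-(18/5))²·((18/5)+2·6)/(120·6·20000) = -28431/39062500 m
Load 4 — point force P=10 kN at a=9/2 m (b=L-a=3/2):
  y_4 = -Pb²x²(3aL-(3a+b)x)/(6L³EI)  [x≤a] = -10·(3/2)²·(18/5)²·(3·(9/2)·6-(3·(9/2)+(3/2))·(18/5))/(6·6³·20000) = -243/800000 m
Superposition: y = Σ y_i = -1876959/2500000000 m ≈ -0.000751 m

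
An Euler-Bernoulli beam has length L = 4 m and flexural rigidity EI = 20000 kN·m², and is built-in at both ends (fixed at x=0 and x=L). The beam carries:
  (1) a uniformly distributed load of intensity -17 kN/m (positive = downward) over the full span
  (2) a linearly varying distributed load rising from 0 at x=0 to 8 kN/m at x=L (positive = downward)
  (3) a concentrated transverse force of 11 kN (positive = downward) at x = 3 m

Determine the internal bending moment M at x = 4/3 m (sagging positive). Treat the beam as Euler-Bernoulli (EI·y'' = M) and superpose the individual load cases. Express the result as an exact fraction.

M(4/3) = -38771/6480 kN·m

Load 1 — uniform load w=-17 kN/m over full span:
  M_1 = wLx/2 - wL²/12 - wx²/2 = (-17)·4·(4/3)/2 - (-17)·4²/12 - (-17)·(4/3)²/2 = -68/9 kN·m
Load 2 — triangular load w₀=8 kN/m (0→w₀ over full span):
  M_2 = 3w₀Lx/20 - w₀L²/30 - w₀x³/(6L) = 3·8·4·(4/3)/20 - 8·4²/30 - 8·(4/3)³/(6·4) = 544/405 kN·m
Load 3 — point force P=11 kN at a=3 m (b=L-a=1):
  M_3 = Pb²(3a+b)x/L³ - Pab²/L²  [x≤a] = 11·1²·(3·3+1)·(4/3)/4³ - 11·3·1²/4² = 11/48 kN·m
Superposition: M = Σ M_i = -38771/6480 kN·m ≈ -5.983179 kN·m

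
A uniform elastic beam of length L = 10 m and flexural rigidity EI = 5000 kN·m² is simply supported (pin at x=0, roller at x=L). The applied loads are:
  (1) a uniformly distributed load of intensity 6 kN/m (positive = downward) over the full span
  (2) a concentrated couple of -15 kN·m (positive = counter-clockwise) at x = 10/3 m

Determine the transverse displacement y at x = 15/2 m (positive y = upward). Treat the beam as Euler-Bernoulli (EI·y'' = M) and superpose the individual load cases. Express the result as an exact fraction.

y(15/2) = -913/7680 m

Load 1 — uniform load w=6 kN/m over full span:
  y_1 = -wx(L³-2Lx²+x³)/(24EI) = -6·(15/2)·(10³-2·10·(15/2)²+(15/2)³)/(24·5000) = -57/512 m
Load 2 — applied couple M₀=-15 kN·m at a=10/3 m (b=L-a=20/3):
  y_2 = (M₀x³/(6L)-M₀(x-a)²/2+C₁x)/EI  [x>a] with C₁=M₀(3b²-L²)/(6L)=-25/3 = ((-15)·(15/2)³/(6·10)-(-15)·((15/2)-(10/3))²/2+(-25/3)·(15/2))/5000 = -29/3840 m
Superposition: y = Σ y_i = -913/7680 m ≈ -0.118880 m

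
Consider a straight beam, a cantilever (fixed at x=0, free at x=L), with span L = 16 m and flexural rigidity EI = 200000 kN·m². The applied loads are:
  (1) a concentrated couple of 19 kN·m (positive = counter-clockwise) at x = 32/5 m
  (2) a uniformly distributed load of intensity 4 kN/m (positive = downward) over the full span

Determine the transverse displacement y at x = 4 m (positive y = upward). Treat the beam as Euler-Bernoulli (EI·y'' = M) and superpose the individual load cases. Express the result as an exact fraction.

Load 1 — applied couple M₀=19 kN·m at a=32/5 m (b=L-a=48/5):
  y_1 = M₀x²/(2EI)  [x≤a] = 19·4²/(2·200000) = 19/25000 m
Load 2 — uniform load w=4 kN/m over full span:
  y_2 = -wx²(x²-4Lx+6L²)/(24EI) = -4·4²·(4²-4·16·4+6·16²)/(24·200000) = -54/3125 m
Superposition: y = Σ y_i = -413/25000 m ≈ -0.016520 m

y(4) = -413/25000 m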